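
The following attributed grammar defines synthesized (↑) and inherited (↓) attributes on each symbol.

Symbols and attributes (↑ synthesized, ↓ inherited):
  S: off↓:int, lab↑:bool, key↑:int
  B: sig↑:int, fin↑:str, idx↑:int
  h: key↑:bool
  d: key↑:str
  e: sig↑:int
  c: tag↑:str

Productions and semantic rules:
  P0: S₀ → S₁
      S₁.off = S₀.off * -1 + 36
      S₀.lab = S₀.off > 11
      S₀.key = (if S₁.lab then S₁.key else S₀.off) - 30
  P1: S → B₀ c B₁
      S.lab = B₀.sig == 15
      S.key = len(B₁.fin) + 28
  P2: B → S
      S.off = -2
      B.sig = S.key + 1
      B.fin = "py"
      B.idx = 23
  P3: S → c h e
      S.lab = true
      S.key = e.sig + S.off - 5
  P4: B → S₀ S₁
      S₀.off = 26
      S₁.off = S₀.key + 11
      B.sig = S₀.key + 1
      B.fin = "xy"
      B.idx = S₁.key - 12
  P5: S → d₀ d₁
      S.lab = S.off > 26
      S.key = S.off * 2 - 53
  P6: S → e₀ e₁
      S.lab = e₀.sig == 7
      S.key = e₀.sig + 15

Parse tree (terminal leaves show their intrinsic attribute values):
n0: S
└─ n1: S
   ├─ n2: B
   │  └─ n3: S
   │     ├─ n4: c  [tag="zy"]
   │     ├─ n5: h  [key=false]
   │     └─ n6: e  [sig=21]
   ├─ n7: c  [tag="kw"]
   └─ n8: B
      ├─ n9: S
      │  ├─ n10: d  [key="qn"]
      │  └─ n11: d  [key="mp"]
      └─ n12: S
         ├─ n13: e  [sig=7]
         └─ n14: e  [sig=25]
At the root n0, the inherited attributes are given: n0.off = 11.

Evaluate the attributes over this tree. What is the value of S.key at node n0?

0

1. n0.off = 11  [given at root]
2. n1.off = 25  [S₀.off * -1 + 36]
3. n3.off = -2  [-2]
4. n4.tag = "zy"  [terminal]
5. n5.key = false  [terminal]
6. n6.sig = 21  [terminal]
7. n3.lab = true  [true]
8. n3.key = 14  [e.sig + S.off - 5]
9. n2.sig = 15  [S.key + 1]
10. n2.fin = "py"  ["py"]
11. n2.idx = 23  [23]
12. n7.tag = "kw"  [terminal]
13. n9.off = 26  [26]
14. n10.key = "qn"  [terminal]
15. n11.key = "mp"  [terminal]
16. n9.lab = false  [S.off > 26]
17. n9.key = -1  [S.off * 2 - 53]
18. n12.off = 10  [S₀.key + 11]
19. n13.sig = 7  [terminal]
20. n14.sig = 25  [terminal]
21. n12.lab = true  [e₀.sig == 7]
22. n12.key = 22  [e₀.sig + 15]
23. n8.sig = 0  [S₀.key + 1]
24. n8.fin = "xy"  ["xy"]
25. n8.idx = 10  [S₁.key - 12]
26. n1.lab = true  [B₀.sig == 15]
27. n1.key = 30  [len(B₁.fin) + 28]
28. n0.lab = false  [S₀.off > 11]
29. n0.key = 0  [(if S₁.lab then S₁.key else S₀.off) - 30]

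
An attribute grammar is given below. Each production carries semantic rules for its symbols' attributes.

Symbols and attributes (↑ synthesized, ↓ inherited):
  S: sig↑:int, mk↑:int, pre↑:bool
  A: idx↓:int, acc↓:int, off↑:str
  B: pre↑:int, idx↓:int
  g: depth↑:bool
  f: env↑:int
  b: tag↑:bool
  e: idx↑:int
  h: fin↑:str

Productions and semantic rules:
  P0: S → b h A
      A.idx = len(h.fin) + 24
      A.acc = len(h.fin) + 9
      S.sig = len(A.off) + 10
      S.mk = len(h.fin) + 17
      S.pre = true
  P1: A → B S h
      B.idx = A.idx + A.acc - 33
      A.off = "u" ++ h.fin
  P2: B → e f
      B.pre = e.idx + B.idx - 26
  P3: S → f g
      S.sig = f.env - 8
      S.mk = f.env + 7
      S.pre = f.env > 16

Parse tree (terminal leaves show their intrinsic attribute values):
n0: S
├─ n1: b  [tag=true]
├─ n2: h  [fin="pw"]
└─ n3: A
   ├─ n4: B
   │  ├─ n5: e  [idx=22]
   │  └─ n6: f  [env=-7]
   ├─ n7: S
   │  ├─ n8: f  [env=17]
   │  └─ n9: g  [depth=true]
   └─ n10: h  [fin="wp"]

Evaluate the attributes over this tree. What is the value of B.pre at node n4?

0

1. n1.tag = true  [terminal]
2. n2.fin = "pw"  [terminal]
3. n3.idx = 26  [len(h.fin) + 24]
4. n3.acc = 11  [len(h.fin) + 9]
5. n4.idx = 4  [A.idx + A.acc - 33]
6. n5.idx = 22  [terminal]
7. n6.env = -7  [terminal]
8. n4.pre = 0  [e.idx + B.idx - 26]
9. n8.env = 17  [terminal]
10. n9.depth = true  [terminal]
11. n7.sig = 9  [f.env - 8]
12. n7.mk = 24  [f.env + 7]
13. n7.pre = true  [f.env > 16]
14. n10.fin = "wp"  [terminal]
15. n3.off = "uwp"  ["u" ++ h.fin]
16. n0.sig = 13  [len(A.off) + 10]
17. n0.mk = 19  [len(h.fin) + 17]
18. n0.pre = true  [true]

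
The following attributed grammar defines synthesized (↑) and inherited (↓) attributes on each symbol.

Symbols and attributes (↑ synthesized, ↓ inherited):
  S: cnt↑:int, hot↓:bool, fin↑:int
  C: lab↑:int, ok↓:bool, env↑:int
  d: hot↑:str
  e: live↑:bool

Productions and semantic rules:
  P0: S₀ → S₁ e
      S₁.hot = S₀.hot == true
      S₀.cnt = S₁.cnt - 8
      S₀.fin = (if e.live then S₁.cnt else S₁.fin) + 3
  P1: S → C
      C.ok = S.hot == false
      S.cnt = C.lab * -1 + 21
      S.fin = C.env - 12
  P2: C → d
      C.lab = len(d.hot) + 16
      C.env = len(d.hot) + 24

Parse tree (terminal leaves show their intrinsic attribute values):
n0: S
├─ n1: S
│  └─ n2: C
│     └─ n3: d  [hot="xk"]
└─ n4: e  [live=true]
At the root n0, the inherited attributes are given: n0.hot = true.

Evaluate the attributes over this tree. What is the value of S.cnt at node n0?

1. n0.hot = true  [given at root]
2. n1.hot = true  [S₀.hot == true]
3. n2.ok = false  [S.hot == false]
4. n3.hot = "xk"  [terminal]
5. n2.lab = 18  [len(d.hot) + 16]
6. n2.env = 26  [len(d.hot) + 24]
7. n1.cnt = 3  [C.lab * -1 + 21]
8. n1.fin = 14  [C.env - 12]
9. n4.live = true  [terminal]
10. n0.cnt = -5  [S₁.cnt - 8]
11. n0.fin = 6  [(if e.live then S₁.cnt else S₁.fin) + 3]

-5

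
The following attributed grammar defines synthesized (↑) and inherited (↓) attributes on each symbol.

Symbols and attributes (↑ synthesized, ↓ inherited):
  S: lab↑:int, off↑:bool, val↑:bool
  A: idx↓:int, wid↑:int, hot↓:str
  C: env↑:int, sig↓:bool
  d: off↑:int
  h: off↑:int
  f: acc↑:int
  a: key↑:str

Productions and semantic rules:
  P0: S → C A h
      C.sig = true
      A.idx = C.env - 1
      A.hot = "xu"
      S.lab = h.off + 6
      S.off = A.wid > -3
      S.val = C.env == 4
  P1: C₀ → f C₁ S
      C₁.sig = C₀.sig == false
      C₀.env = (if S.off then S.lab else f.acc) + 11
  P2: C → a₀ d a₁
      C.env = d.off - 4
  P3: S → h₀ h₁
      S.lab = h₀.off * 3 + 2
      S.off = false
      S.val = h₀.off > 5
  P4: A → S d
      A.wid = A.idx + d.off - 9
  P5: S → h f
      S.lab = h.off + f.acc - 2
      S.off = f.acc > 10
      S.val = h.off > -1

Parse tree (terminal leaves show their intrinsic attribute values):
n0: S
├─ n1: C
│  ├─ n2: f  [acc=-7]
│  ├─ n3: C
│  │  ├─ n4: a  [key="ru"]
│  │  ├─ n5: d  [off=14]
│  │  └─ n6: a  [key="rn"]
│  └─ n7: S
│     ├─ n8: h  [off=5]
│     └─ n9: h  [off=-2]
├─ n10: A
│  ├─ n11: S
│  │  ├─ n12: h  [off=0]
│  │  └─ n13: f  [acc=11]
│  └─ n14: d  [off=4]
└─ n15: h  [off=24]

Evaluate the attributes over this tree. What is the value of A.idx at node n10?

3

1. n1.sig = true  [true]
2. n2.acc = -7  [terminal]
3. n3.sig = false  [C₀.sig == false]
4. n4.key = "ru"  [terminal]
5. n5.off = 14  [terminal]
6. n6.key = "rn"  [terminal]
7. n3.env = 10  [d.off - 4]
8. n8.off = 5  [terminal]
9. n9.off = -2  [terminal]
10. n7.lab = 17  [h₀.off * 3 + 2]
11. n7.off = false  [false]
12. n7.val = false  [h₀.off > 5]
13. n1.env = 4  [(if S.off then S.lab else f.acc) + 11]
14. n10.idx = 3  [C.env - 1]
15. n10.hot = "xu"  ["xu"]
16. n12.off = 0  [terminal]
17. n13.acc = 11  [terminal]
18. n11.lab = 9  [h.off + f.acc - 2]
19. n11.off = true  [f.acc > 10]
20. n11.val = true  [h.off > -1]
21. n14.off = 4  [terminal]
22. n10.wid = -2  [A.idx + d.off - 9]
23. n15.off = 24  [terminal]
24. n0.lab = 30  [h.off + 6]
25. n0.off = true  [A.wid > -3]
26. n0.val = true  [C.env == 4]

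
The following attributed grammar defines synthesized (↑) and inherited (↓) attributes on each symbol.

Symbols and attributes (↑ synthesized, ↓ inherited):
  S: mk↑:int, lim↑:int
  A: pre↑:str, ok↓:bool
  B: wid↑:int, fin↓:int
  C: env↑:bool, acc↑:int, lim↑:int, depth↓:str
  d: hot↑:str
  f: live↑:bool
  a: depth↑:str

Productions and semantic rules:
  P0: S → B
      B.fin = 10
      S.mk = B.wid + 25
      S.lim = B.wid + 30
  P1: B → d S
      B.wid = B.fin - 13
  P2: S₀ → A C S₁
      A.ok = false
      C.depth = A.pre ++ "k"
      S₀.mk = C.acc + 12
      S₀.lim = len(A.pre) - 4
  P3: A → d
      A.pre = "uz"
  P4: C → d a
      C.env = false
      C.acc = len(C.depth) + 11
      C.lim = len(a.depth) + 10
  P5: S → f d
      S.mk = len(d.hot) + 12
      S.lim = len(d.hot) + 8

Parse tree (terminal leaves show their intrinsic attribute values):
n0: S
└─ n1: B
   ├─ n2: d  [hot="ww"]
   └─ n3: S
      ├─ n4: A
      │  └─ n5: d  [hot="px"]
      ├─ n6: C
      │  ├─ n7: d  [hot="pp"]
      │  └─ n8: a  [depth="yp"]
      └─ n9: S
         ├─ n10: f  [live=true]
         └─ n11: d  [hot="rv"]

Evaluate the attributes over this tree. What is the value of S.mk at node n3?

1. n1.fin = 10  [10]
2. n2.hot = "ww"  [terminal]
3. n4.ok = false  [false]
4. n5.hot = "px"  [terminal]
5. n4.pre = "uz"  ["uz"]
6. n6.depth = "uzk"  [A.pre ++ "k"]
7. n7.hot = "pp"  [terminal]
8. n8.depth = "yp"  [terminal]
9. n6.env = false  [false]
10. n6.acc = 14  [len(C.depth) + 11]
11. n6.lim = 12  [len(a.depth) + 10]
12. n10.live = true  [terminal]
13. n11.hot = "rv"  [terminal]
14. n9.mk = 14  [len(d.hot) + 12]
15. n9.lim = 10  [len(d.hot) + 8]
16. n3.mk = 26  [C.acc + 12]
17. n3.lim = -2  [len(A.pre) - 4]
18. n1.wid = -3  [B.fin - 13]
19. n0.mk = 22  [B.wid + 25]
20. n0.lim = 27  [B.wid + 30]

26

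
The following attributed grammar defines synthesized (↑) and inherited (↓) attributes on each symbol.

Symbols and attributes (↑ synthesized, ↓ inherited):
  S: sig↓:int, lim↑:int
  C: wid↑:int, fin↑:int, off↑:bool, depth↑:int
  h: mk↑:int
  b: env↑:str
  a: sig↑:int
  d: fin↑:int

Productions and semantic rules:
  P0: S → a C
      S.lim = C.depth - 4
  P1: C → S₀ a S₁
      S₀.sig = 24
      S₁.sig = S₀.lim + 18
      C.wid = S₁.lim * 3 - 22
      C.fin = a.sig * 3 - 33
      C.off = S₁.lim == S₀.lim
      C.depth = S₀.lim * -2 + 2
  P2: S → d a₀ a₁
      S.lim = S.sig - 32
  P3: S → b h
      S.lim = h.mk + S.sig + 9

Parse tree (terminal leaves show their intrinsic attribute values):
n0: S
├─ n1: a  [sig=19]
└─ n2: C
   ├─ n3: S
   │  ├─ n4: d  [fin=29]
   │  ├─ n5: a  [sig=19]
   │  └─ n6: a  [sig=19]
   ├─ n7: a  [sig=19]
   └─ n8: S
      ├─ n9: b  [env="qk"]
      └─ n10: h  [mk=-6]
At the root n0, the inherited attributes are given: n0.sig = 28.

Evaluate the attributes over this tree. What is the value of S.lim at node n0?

1. n0.sig = 28  [given at root]
2. n1.sig = 19  [terminal]
3. n3.sig = 24  [24]
4. n4.fin = 29  [terminal]
5. n5.sig = 19  [terminal]
6. n6.sig = 19  [terminal]
7. n3.lim = -8  [S.sig - 32]
8. n7.sig = 19  [terminal]
9. n8.sig = 10  [S₀.lim + 18]
10. n9.env = "qk"  [terminal]
11. n10.mk = -6  [terminal]
12. n8.lim = 13  [h.mk + S.sig + 9]
13. n2.wid = 17  [S₁.lim * 3 - 22]
14. n2.fin = 24  [a.sig * 3 - 33]
15. n2.off = false  [S₁.lim == S₀.lim]
16. n2.depth = 18  [S₀.lim * -2 + 2]
17. n0.lim = 14  [C.depth - 4]

14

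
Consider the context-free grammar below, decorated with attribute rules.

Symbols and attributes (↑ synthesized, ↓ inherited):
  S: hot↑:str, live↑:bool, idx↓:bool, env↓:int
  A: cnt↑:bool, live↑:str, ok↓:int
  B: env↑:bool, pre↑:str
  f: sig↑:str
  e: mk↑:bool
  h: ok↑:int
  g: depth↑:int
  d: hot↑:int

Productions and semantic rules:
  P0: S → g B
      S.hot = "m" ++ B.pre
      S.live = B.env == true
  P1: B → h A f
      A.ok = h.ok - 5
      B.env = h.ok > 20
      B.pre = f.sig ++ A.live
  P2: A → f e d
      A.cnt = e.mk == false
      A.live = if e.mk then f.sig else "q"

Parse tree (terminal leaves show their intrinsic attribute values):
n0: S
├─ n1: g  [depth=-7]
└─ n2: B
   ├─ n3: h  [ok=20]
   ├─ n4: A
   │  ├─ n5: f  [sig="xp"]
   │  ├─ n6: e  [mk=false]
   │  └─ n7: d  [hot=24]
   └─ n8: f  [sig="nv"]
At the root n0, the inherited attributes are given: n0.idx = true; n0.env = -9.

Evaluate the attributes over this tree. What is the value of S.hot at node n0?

1. n0.idx = true  [given at root]
2. n0.env = -9  [given at root]
3. n1.depth = -7  [terminal]
4. n3.ok = 20  [terminal]
5. n4.ok = 15  [h.ok - 5]
6. n5.sig = "xp"  [terminal]
7. n6.mk = false  [terminal]
8. n7.hot = 24  [terminal]
9. n4.cnt = true  [e.mk == false]
10. n4.live = "q"  [if e.mk then f.sig else "q"]
11. n8.sig = "nv"  [terminal]
12. n2.env = false  [h.ok > 20]
13. n2.pre = "nvq"  [f.sig ++ A.live]
14. n0.hot = "mnvq"  ["m" ++ B.pre]
15. n0.live = false  [B.env == true]

"mnvq"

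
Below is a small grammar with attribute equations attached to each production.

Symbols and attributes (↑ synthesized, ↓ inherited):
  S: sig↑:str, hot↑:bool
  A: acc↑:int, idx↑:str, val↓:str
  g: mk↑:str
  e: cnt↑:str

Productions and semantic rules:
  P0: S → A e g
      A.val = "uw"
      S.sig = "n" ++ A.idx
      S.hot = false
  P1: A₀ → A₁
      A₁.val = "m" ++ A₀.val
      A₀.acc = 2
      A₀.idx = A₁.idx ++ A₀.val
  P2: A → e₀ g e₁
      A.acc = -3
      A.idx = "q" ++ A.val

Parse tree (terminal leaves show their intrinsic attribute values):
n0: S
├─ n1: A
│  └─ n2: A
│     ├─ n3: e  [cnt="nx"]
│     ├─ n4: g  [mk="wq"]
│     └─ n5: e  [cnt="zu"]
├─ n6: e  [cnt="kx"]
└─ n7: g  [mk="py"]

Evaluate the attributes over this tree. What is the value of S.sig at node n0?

1. n1.val = "uw"  ["uw"]
2. n2.val = "muw"  ["m" ++ A₀.val]
3. n3.cnt = "nx"  [terminal]
4. n4.mk = "wq"  [terminal]
5. n5.cnt = "zu"  [terminal]
6. n2.acc = -3  [-3]
7. n2.idx = "qmuw"  ["q" ++ A.val]
8. n1.acc = 2  [2]
9. n1.idx = "qmuwuw"  [A₁.idx ++ A₀.val]
10. n6.cnt = "kx"  [terminal]
11. n7.mk = "py"  [terminal]
12. n0.sig = "nqmuwuw"  ["n" ++ A.idx]
13. n0.hot = false  [false]

"nqmuwuw"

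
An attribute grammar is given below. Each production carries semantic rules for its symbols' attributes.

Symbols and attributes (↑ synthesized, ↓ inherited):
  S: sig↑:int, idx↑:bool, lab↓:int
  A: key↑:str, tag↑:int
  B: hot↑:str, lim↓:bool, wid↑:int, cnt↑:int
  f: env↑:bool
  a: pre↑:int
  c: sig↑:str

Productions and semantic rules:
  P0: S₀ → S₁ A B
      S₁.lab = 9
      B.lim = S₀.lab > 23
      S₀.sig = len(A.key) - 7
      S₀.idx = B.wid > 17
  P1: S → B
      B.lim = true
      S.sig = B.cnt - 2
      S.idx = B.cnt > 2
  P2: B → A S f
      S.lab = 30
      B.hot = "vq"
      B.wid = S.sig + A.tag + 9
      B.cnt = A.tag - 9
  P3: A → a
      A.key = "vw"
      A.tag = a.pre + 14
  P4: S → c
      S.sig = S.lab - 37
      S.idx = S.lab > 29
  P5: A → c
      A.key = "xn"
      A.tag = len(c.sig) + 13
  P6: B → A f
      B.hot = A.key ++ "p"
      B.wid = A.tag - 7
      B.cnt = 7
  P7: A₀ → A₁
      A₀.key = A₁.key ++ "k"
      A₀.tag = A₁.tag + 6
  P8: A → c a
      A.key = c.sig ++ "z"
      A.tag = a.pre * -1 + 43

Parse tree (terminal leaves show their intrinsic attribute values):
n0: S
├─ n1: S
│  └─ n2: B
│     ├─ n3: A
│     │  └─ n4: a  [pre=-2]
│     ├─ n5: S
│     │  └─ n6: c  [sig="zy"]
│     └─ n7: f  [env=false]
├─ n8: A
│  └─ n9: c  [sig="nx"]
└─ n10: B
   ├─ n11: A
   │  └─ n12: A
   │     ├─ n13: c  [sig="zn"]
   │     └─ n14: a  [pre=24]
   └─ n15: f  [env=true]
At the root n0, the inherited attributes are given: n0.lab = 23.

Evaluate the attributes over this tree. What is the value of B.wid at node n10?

18

1. n0.lab = 23  [given at root]
2. n1.lab = 9  [9]
3. n2.lim = true  [true]
4. n4.pre = -2  [terminal]
5. n3.key = "vw"  ["vw"]
6. n3.tag = 12  [a.pre + 14]
7. n5.lab = 30  [30]
8. n6.sig = "zy"  [terminal]
9. n5.sig = -7  [S.lab - 37]
10. n5.idx = true  [S.lab > 29]
11. n7.env = false  [terminal]
12. n2.hot = "vq"  ["vq"]
13. n2.wid = 14  [S.sig + A.tag + 9]
14. n2.cnt = 3  [A.tag - 9]
15. n1.sig = 1  [B.cnt - 2]
16. n1.idx = true  [B.cnt > 2]
17. n9.sig = "nx"  [terminal]
18. n8.key = "xn"  ["xn"]
19. n8.tag = 15  [len(c.sig) + 13]
20. n10.lim = false  [S₀.lab > 23]
21. n13.sig = "zn"  [terminal]
22. n14.pre = 24  [terminal]
23. n12.key = "znz"  [c.sig ++ "z"]
24. n12.tag = 19  [a.pre * -1 + 43]
25. n11.key = "znzk"  [A₁.key ++ "k"]
26. n11.tag = 25  [A₁.tag + 6]
27. n15.env = true  [terminal]
28. n10.hot = "znzkp"  [A.key ++ "p"]
29. n10.wid = 18  [A.tag - 7]
30. n10.cnt = 7  [7]
31. n0.sig = -5  [len(A.key) - 7]
32. n0.idx = true  [B.wid > 17]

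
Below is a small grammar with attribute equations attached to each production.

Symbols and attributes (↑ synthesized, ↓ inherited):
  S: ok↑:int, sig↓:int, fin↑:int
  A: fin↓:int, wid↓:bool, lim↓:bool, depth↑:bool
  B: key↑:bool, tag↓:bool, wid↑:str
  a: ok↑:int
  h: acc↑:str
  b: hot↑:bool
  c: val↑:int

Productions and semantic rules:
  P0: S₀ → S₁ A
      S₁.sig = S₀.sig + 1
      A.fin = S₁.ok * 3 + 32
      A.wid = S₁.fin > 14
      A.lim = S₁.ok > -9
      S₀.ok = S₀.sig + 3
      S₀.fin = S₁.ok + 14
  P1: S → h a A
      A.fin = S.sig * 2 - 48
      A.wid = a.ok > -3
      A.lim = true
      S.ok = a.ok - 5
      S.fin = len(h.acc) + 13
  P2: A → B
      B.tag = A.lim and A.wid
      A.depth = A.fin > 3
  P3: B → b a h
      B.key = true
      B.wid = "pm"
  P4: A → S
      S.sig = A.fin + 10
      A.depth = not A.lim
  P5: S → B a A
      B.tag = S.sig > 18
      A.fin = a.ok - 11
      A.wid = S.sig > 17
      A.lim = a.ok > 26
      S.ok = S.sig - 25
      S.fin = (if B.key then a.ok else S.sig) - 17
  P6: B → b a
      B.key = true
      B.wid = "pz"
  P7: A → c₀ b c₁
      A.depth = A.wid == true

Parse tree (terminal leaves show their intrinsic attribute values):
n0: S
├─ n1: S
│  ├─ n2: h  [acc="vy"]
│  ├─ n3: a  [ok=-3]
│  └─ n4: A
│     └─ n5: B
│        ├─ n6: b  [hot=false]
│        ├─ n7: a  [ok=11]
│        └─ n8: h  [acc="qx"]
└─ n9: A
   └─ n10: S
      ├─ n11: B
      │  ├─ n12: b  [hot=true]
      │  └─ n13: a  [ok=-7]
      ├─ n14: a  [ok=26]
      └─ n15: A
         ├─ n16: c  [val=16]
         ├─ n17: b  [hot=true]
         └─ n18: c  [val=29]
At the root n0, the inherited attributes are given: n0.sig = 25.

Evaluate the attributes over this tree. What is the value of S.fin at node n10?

9

1. n0.sig = 25  [given at root]
2. n1.sig = 26  [S₀.sig + 1]
3. n2.acc = "vy"  [terminal]
4. n3.ok = -3  [terminal]
5. n4.fin = 4  [S.sig * 2 - 48]
6. n4.wid = false  [a.ok > -3]
7. n4.lim = true  [true]
8. n5.tag = false  [A.lim and A.wid]
9. n6.hot = false  [terminal]
10. n7.ok = 11  [terminal]
11. n8.acc = "qx"  [terminal]
12. n5.key = true  [true]
13. n5.wid = "pm"  ["pm"]
14. n4.depth = true  [A.fin > 3]
15. n1.ok = -8  [a.ok - 5]
16. n1.fin = 15  [len(h.acc) + 13]
17. n9.fin = 8  [S₁.ok * 3 + 32]
18. n9.wid = true  [S₁.fin > 14]
19. n9.lim = true  [S₁.ok > -9]
20. n10.sig = 18  [A.fin + 10]
21. n11.tag = false  [S.sig > 18]
22. n12.hot = true  [terminal]
23. n13.ok = -7  [terminal]
24. n11.key = true  [true]
25. n11.wid = "pz"  ["pz"]
26. n14.ok = 26  [terminal]
27. n15.fin = 15  [a.ok - 11]
28. n15.wid = true  [S.sig > 17]
29. n15.lim = false  [a.ok > 26]
30. n16.val = 16  [terminal]
31. n17.hot = true  [terminal]
32. n18.val = 29  [terminal]
33. n15.depth = true  [A.wid == true]
34. n10.ok = -7  [S.sig - 25]
35. n10.fin = 9  [(if B.key then a.ok else S.sig) - 17]
36. n9.depth = false  [not A.lim]
37. n0.ok = 28  [S₀.sig + 3]
38. n0.fin = 6  [S₁.ok + 14]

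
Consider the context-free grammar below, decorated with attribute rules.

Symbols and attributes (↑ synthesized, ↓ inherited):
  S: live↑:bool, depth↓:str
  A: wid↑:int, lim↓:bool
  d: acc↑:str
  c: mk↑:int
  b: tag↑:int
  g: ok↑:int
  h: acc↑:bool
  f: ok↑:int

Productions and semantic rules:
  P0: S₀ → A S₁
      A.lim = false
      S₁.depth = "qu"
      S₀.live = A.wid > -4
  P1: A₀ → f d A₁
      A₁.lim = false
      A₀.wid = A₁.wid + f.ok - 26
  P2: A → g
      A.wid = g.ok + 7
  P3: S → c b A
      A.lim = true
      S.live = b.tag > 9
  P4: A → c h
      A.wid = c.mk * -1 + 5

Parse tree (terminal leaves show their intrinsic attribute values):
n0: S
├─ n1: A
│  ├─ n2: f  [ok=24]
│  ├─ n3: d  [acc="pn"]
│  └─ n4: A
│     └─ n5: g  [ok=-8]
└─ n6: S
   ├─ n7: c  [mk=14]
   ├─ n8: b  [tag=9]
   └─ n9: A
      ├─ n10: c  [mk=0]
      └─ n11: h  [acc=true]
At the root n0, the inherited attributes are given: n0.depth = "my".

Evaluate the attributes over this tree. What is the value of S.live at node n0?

1. n0.depth = "my"  [given at root]
2. n1.lim = false  [false]
3. n2.ok = 24  [terminal]
4. n3.acc = "pn"  [terminal]
5. n4.lim = false  [false]
6. n5.ok = -8  [terminal]
7. n4.wid = -1  [g.ok + 7]
8. n1.wid = -3  [A₁.wid + f.ok - 26]
9. n6.depth = "qu"  ["qu"]
10. n7.mk = 14  [terminal]
11. n8.tag = 9  [terminal]
12. n9.lim = true  [true]
13. n10.mk = 0  [terminal]
14. n11.acc = true  [terminal]
15. n9.wid = 5  [c.mk * -1 + 5]
16. n6.live = false  [b.tag > 9]
17. n0.live = true  [A.wid > -4]

true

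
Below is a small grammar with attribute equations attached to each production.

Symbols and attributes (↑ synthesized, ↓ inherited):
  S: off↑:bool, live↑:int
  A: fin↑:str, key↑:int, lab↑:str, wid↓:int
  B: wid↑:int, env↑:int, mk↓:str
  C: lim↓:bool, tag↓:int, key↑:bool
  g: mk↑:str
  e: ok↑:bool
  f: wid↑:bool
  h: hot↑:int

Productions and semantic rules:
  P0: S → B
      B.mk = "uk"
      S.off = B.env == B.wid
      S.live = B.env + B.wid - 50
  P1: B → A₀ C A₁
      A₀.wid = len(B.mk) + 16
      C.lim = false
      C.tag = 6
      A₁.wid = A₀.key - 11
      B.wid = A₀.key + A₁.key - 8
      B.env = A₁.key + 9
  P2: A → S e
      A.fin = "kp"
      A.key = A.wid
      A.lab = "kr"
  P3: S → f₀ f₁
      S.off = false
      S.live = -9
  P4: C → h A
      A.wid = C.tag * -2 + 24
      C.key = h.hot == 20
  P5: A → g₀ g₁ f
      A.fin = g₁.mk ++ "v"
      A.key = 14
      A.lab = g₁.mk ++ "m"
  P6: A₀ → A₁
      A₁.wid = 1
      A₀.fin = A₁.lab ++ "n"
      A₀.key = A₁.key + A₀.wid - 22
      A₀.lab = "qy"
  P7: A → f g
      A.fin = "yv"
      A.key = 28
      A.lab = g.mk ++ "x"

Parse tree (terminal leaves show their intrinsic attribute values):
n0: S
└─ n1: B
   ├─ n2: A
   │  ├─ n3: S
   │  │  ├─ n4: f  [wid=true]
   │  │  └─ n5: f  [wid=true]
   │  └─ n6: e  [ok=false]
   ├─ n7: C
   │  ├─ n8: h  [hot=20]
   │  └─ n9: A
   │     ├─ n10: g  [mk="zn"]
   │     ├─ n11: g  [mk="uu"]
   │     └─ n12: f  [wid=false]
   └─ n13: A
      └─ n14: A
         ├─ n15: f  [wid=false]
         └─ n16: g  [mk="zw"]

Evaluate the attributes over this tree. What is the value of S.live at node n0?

-5

1. n1.mk = "uk"  ["uk"]
2. n2.wid = 18  [len(B.mk) + 16]
3. n4.wid = true  [terminal]
4. n5.wid = true  [terminal]
5. n3.off = false  [false]
6. n3.live = -9  [-9]
7. n6.ok = false  [terminal]
8. n2.fin = "kp"  ["kp"]
9. n2.key = 18  [A.wid]
10. n2.lab = "kr"  ["kr"]
11. n7.lim = false  [false]
12. n7.tag = 6  [6]
13. n8.hot = 20  [terminal]
14. n9.wid = 12  [C.tag * -2 + 24]
15. n10.mk = "zn"  [terminal]
16. n11.mk = "uu"  [terminal]
17. n12.wid = false  [terminal]
18. n9.fin = "uuv"  [g₁.mk ++ "v"]
19. n9.key = 14  [14]
20. n9.lab = "uum"  [g₁.mk ++ "m"]
21. n7.key = true  [h.hot == 20]
22. n13.wid = 7  [A₀.key - 11]
23. n14.wid = 1  [1]
24. n15.wid = false  [terminal]
25. n16.mk = "zw"  [terminal]
26. n14.fin = "yv"  ["yv"]
27. n14.key = 28  [28]
28. n14.lab = "zwx"  [g.mk ++ "x"]
29. n13.fin = "zwxn"  [A₁.lab ++ "n"]
30. n13.key = 13  [A₁.key + A₀.wid - 22]
31. n13.lab = "qy"  ["qy"]
32. n1.wid = 23  [A₀.key + A₁.key - 8]
33. n1.env = 22  [A₁.key + 9]
34. n0.off = false  [B.env == B.wid]
35. n0.live = -5  [B.env + B.wid - 50]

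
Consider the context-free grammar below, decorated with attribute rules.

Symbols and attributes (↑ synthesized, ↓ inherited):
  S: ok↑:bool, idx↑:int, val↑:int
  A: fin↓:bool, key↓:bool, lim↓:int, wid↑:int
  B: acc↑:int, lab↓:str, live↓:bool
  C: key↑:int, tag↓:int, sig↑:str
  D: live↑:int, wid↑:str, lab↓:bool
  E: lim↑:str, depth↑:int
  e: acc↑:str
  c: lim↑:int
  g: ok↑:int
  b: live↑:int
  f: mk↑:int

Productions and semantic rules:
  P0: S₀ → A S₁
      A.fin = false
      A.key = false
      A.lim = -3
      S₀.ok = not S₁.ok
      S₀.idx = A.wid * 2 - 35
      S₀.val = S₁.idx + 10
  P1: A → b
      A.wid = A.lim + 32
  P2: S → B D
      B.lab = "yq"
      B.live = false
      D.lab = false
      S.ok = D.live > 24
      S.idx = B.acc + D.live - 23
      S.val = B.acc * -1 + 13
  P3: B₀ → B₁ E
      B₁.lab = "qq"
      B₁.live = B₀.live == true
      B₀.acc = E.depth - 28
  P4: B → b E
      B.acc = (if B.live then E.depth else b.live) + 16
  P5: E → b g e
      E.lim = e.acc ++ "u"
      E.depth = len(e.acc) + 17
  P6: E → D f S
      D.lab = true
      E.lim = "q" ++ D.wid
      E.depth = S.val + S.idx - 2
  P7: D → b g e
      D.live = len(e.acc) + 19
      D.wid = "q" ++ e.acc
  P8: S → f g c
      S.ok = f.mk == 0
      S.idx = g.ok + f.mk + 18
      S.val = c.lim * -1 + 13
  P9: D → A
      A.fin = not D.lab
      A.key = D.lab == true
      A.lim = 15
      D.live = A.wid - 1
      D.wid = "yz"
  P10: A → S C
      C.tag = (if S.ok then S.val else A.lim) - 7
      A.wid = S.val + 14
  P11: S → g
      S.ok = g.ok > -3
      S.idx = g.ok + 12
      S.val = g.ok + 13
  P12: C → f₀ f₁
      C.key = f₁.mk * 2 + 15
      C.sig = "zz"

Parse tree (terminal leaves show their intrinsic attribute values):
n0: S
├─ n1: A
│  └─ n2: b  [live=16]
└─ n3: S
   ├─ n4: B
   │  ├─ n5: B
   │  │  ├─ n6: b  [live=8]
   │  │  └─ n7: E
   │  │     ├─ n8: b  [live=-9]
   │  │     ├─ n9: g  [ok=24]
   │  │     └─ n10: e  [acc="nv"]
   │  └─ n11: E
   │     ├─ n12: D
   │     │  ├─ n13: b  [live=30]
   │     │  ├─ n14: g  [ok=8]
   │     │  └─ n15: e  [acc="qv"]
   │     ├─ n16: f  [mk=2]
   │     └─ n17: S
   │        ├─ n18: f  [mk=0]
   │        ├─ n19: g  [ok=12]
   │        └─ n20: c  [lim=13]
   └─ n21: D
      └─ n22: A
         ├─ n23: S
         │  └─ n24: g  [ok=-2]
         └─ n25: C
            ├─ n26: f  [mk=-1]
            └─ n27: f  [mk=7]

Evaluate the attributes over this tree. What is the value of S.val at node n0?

1. n1.fin = false  [false]
2. n1.key = false  [false]
3. n1.lim = -3  [-3]
4. n2.live = 16  [terminal]
5. n1.wid = 29  [A.lim + 32]
6. n4.lab = "yq"  ["yq"]
7. n4.live = false  [false]
8. n5.lab = "qq"  ["qq"]
9. n5.live = false  [B₀.live == true]
10. n6.live = 8  [terminal]
11. n8.live = -9  [terminal]
12. n9.ok = 24  [terminal]
13. n10.acc = "nv"  [terminal]
14. n7.lim = "nvu"  [e.acc ++ "u"]
15. n7.depth = 19  [len(e.acc) + 17]
16. n5.acc = 24  [(if B.live then E.depth else b.live) + 16]
17. n12.lab = true  [true]
18. n13.live = 30  [terminal]
19. n14.ok = 8  [terminal]
20. n15.acc = "qv"  [terminal]
21. n12.live = 21  [len(e.acc) + 19]
22. n12.wid = "qqv"  ["q" ++ e.acc]
23. n16.mk = 2  [terminal]
24. n18.mk = 0  [terminal]
25. n19.ok = 12  [terminal]
26. n20.lim = 13  [terminal]
27. n17.ok = true  [f.mk == 0]
28. n17.idx = 30  [g.ok + f.mk + 18]
29. n17.val = 0  [c.lim * -1 + 13]
30. n11.lim = "qqqv"  ["q" ++ D.wid]
31. n11.depth = 28  [S.val + S.idx - 2]
32. n4.acc = 0  [E.depth - 28]
33. n21.lab = false  [false]
34. n22.fin = true  [not D.lab]
35. n22.key = false  [D.lab == true]
36. n22.lim = 15  [15]
37. n24.ok = -2  [terminal]
38. n23.ok = true  [g.ok > -3]
39. n23.idx = 10  [g.ok + 12]
40. n23.val = 11  [g.ok + 13]
41. n25.tag = 4  [(if S.ok then S.val else A.lim) - 7]
42. n26.mk = -1  [terminal]
43. n27.mk = 7  [terminal]
44. n25.key = 29  [f₁.mk * 2 + 15]
45. n25.sig = "zz"  ["zz"]
46. n22.wid = 25  [S.val + 14]
47. n21.live = 24  [A.wid - 1]
48. n21.wid = "yz"  ["yz"]
49. n3.ok = false  [D.live > 24]
50. n3.idx = 1  [B.acc + D.live - 23]
51. n3.val = 13  [B.acc * -1 + 13]
52. n0.ok = true  [not S₁.ok]
53. n0.idx = 23  [A.wid * 2 - 35]
54. n0.val = 11  [S₁.idx + 10]

11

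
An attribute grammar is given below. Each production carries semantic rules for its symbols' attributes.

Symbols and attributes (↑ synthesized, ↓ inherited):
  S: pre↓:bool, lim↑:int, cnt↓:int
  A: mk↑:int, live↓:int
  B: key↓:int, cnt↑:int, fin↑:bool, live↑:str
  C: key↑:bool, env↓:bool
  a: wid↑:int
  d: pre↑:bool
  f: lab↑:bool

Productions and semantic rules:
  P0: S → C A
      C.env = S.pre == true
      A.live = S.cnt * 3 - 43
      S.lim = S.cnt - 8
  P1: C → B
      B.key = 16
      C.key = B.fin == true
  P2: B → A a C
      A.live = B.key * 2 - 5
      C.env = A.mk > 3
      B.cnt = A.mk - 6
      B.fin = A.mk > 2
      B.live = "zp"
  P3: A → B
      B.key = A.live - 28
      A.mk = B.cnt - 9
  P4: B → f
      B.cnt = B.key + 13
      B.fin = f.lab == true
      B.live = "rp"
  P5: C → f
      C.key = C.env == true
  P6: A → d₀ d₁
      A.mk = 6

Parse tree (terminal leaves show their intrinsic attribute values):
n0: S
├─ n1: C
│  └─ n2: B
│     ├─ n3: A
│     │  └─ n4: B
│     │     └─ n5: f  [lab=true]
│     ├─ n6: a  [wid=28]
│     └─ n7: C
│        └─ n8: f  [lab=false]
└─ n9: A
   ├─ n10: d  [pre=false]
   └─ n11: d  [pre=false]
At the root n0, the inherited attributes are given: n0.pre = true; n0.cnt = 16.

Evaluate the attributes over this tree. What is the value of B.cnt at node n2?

1. n0.pre = true  [given at root]
2. n0.cnt = 16  [given at root]
3. n1.env = true  [S.pre == true]
4. n2.key = 16  [16]
5. n3.live = 27  [B.key * 2 - 5]
6. n4.key = -1  [A.live - 28]
7. n5.lab = true  [terminal]
8. n4.cnt = 12  [B.key + 13]
9. n4.fin = true  [f.lab == true]
10. n4.live = "rp"  ["rp"]
11. n3.mk = 3  [B.cnt - 9]
12. n6.wid = 28  [terminal]
13. n7.env = false  [A.mk > 3]
14. n8.lab = false  [terminal]
15. n7.key = false  [C.env == true]
16. n2.cnt = -3  [A.mk - 6]
17. n2.fin = true  [A.mk > 2]
18. n2.live = "zp"  ["zp"]
19. n1.key = true  [B.fin == true]
20. n9.live = 5  [S.cnt * 3 - 43]
21. n10.pre = false  [terminal]
22. n11.pre = false  [terminal]
23. n9.mk = 6  [6]
24. n0.lim = 8  [S.cnt - 8]

-3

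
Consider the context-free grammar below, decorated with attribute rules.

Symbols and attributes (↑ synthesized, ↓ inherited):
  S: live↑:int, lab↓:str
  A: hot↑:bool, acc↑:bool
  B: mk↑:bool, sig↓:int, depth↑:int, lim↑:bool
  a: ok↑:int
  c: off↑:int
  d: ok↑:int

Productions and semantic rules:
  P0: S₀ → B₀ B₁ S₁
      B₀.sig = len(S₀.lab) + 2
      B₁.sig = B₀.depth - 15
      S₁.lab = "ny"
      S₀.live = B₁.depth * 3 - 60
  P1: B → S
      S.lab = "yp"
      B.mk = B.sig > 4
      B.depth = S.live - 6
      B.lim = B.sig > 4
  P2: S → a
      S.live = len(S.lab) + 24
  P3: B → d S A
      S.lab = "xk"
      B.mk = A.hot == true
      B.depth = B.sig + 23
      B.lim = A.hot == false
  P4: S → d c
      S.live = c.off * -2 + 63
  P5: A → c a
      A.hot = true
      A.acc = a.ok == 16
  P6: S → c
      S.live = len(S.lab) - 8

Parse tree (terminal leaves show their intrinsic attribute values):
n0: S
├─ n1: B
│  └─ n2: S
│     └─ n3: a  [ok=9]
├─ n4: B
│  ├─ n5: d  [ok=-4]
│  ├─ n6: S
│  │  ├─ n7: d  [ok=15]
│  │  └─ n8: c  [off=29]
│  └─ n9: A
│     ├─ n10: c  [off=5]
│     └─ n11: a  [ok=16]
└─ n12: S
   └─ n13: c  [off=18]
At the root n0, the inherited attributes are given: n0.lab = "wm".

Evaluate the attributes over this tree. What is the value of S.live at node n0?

24

1. n0.lab = "wm"  [given at root]
2. n1.sig = 4  [len(S₀.lab) + 2]
3. n2.lab = "yp"  ["yp"]
4. n3.ok = 9  [terminal]
5. n2.live = 26  [len(S.lab) + 24]
6. n1.mk = false  [B.sig > 4]
7. n1.depth = 20  [S.live - 6]
8. n1.lim = false  [B.sig > 4]
9. n4.sig = 5  [B₀.depth - 15]
10. n5.ok = -4  [terminal]
11. n6.lab = "xk"  ["xk"]
12. n7.ok = 15  [terminal]
13. n8.off = 29  [terminal]
14. n6.live = 5  [c.off * -2 + 63]
15. n10.off = 5  [terminal]
16. n11.ok = 16  [terminal]
17. n9.hot = true  [true]
18. n9.acc = true  [a.ok == 16]
19. n4.mk = true  [A.hot == true]
20. n4.depth = 28  [B.sig + 23]
21. n4.lim = false  [A.hot == false]
22. n12.lab = "ny"  ["ny"]
23. n13.off = 18  [terminal]
24. n12.live = -6  [len(S.lab) - 8]
25. n0.live = 24  [B₁.depth * 3 - 60]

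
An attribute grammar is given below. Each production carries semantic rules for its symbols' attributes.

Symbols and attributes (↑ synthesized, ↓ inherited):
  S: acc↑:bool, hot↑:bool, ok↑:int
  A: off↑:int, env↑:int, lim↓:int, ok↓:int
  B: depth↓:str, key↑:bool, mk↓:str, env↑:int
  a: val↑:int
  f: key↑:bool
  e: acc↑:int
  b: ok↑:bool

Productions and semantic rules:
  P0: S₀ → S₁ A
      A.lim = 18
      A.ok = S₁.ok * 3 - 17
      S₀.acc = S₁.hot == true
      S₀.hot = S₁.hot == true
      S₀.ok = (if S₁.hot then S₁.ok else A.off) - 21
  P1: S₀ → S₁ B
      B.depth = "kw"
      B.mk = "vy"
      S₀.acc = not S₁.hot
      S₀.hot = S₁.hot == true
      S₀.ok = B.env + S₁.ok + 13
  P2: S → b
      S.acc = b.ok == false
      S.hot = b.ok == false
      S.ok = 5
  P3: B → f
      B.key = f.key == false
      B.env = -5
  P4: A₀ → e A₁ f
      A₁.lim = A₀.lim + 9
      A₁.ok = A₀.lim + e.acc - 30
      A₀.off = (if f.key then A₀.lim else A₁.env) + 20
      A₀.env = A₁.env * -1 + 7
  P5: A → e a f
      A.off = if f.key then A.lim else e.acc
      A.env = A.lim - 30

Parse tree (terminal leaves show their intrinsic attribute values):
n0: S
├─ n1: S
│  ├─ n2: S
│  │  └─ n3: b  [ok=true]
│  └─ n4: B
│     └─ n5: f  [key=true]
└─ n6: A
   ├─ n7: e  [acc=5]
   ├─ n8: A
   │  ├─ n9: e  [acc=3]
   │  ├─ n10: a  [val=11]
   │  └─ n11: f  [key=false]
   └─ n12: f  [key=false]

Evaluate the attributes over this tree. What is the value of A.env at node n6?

10

1. n3.ok = true  [terminal]
2. n2.acc = false  [b.ok == false]
3. n2.hot = false  [b.ok == false]
4. n2.ok = 5  [5]
5. n4.depth = "kw"  ["kw"]
6. n4.mk = "vy"  ["vy"]
7. n5.key = true  [terminal]
8. n4.key = false  [f.key == false]
9. n4.env = -5  [-5]
10. n1.acc = true  [not S₁.hot]
11. n1.hot = false  [S₁.hot == true]
12. n1.ok = 13  [B.env + S₁.ok + 13]
13. n6.lim = 18  [18]
14. n6.ok = 22  [S₁.ok * 3 - 17]
15. n7.acc = 5  [terminal]
16. n8.lim = 27  [A₀.lim + 9]
17. n8.ok = -7  [A₀.lim + e.acc - 30]
18. n9.acc = 3  [terminal]
19. n10.val = 11  [terminal]
20. n11.key = false  [terminal]
21. n8.off = 3  [if f.key then A.lim else e.acc]
22. n8.env = -3  [A.lim - 30]
23. n12.key = false  [terminal]
24. n6.off = 17  [(if f.key then A₀.lim else A₁.env) + 20]
25. n6.env = 10  [A₁.env * -1 + 7]
26. n0.acc = false  [S₁.hot == true]
27. n0.hot = false  [S₁.hot == true]
28. n0.ok = -4  [(if S₁.hot then S₁.ok else A.off) - 21]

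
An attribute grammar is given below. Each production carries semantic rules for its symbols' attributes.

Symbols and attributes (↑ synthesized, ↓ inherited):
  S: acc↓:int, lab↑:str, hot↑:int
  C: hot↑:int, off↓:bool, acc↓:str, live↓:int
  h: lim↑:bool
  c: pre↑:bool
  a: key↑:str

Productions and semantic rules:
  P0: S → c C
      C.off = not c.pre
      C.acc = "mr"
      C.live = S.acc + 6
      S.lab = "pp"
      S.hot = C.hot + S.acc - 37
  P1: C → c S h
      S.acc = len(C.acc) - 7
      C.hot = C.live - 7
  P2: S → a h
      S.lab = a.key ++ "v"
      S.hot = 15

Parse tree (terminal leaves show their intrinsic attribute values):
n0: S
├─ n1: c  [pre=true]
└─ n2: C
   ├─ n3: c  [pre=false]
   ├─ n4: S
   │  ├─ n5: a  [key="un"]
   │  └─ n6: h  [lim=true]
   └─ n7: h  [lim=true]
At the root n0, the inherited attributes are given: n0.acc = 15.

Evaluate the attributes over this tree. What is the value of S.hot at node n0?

-8

1. n0.acc = 15  [given at root]
2. n1.pre = true  [terminal]
3. n2.off = false  [not c.pre]
4. n2.acc = "mr"  ["mr"]
5. n2.live = 21  [S.acc + 6]
6. n3.pre = false  [terminal]
7. n4.acc = -5  [len(C.acc) - 7]
8. n5.key = "un"  [terminal]
9. n6.lim = true  [terminal]
10. n4.lab = "unv"  [a.key ++ "v"]
11. n4.hot = 15  [15]
12. n7.lim = true  [terminal]
13. n2.hot = 14  [C.live - 7]
14. n0.lab = "pp"  ["pp"]
15. n0.hot = -8  [C.hot + S.acc - 37]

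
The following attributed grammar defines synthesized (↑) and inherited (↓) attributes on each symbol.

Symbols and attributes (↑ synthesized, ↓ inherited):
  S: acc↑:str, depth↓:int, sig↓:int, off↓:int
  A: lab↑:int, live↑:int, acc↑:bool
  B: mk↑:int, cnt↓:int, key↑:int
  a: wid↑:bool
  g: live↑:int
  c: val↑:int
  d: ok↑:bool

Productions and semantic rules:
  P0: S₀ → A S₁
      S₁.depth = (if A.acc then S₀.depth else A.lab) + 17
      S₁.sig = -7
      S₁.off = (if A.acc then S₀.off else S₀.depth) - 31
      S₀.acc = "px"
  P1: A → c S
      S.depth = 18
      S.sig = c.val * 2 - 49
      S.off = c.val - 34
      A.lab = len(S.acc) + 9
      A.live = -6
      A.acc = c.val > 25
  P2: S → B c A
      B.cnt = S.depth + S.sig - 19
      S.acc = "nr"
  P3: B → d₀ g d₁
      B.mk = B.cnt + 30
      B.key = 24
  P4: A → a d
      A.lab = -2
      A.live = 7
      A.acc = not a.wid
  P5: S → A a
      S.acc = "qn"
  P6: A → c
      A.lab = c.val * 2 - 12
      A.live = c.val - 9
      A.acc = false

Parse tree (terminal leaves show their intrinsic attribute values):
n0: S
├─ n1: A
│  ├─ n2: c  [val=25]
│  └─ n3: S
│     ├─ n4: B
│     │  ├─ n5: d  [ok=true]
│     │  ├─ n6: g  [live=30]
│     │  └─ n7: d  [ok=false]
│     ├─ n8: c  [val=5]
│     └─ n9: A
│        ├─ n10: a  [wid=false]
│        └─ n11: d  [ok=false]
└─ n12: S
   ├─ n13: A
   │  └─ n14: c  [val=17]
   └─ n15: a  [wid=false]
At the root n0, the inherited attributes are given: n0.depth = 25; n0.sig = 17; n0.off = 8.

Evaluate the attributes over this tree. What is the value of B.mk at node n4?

30

1. n0.depth = 25  [given at root]
2. n0.sig = 17  [given at root]
3. n0.off = 8  [given at root]
4. n2.val = 25  [terminal]
5. n3.depth = 18  [18]
6. n3.sig = 1  [c.val * 2 - 49]
7. n3.off = -9  [c.val - 34]
8. n4.cnt = 0  [S.depth + S.sig - 19]
9. n5.ok = true  [terminal]
10. n6.live = 30  [terminal]
11. n7.ok = false  [terminal]
12. n4.mk = 30  [B.cnt + 30]
13. n4.key = 24  [24]
14. n8.val = 5  [terminal]
15. n10.wid = false  [terminal]
16. n11.ok = false  [terminal]
17. n9.lab = -2  [-2]
18. n9.live = 7  [7]
19. n9.acc = true  [not a.wid]
20. n3.acc = "nr"  ["nr"]
21. n1.lab = 11  [len(S.acc) + 9]
22. n1.live = -6  [-6]
23. n1.acc = false  [c.val > 25]
24. n12.depth = 28  [(if A.acc then S₀.depth else A.lab) + 17]
25. n12.sig = -7  [-7]
26. n12.off = -6  [(if A.acc then S₀.off else S₀.depth) - 31]
27. n14.val = 17  [terminal]
28. n13.lab = 22  [c.val * 2 - 12]
29. n13.live = 8  [c.val - 9]
30. n13.acc = false  [false]
31. n15.wid = false  [terminal]
32. n12.acc = "qn"  ["qn"]
33. n0.acc = "px"  ["px"]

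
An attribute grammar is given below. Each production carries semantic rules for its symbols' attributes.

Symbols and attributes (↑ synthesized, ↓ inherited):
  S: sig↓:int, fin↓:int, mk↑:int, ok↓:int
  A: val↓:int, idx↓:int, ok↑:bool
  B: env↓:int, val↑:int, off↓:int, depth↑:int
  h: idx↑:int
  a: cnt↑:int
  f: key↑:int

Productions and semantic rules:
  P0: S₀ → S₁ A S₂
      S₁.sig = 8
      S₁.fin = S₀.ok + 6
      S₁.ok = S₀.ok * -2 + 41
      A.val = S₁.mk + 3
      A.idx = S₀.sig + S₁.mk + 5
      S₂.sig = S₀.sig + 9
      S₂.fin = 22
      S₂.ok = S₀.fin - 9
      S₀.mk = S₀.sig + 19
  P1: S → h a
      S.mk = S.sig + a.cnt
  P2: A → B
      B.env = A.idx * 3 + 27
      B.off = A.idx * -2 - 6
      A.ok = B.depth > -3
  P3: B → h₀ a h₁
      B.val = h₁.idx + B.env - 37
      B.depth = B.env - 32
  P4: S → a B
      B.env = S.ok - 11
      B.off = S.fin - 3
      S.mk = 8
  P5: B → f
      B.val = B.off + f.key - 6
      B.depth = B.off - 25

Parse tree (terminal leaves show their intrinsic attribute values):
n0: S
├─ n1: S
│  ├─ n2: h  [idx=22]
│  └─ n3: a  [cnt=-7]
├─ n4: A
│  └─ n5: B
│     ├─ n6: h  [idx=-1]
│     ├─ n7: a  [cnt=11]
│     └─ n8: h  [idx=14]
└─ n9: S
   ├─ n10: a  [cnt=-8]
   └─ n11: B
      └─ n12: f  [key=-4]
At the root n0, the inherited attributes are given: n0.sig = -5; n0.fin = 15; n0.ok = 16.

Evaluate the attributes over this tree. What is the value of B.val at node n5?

7

1. n0.sig = -5  [given at root]
2. n0.fin = 15  [given at root]
3. n0.ok = 16  [given at root]
4. n1.sig = 8  [8]
5. n1.fin = 22  [S₀.ok + 6]
6. n1.ok = 9  [S₀.ok * -2 + 41]
7. n2.idx = 22  [terminal]
8. n3.cnt = -7  [terminal]
9. n1.mk = 1  [S.sig + a.cnt]
10. n4.val = 4  [S₁.mk + 3]
11. n4.idx = 1  [S₀.sig + S₁.mk + 5]
12. n5.env = 30  [A.idx * 3 + 27]
13. n5.off = -8  [A.idx * -2 - 6]
14. n6.idx = -1  [terminal]
15. n7.cnt = 11  [terminal]
16. n8.idx = 14  [terminal]
17. n5.val = 7  [h₁.idx + B.env - 37]
18. n5.depth = -2  [B.env - 32]
19. n4.ok = true  [B.depth > -3]
20. n9.sig = 4  [S₀.sig + 9]
21. n9.fin = 22  [22]
22. n9.ok = 6  [S₀.fin - 9]
23. n10.cnt = -8  [terminal]
24. n11.env = -5  [S.ok - 11]
25. n11.off = 19  [S.fin - 3]
26. n12.key = -4  [terminal]
27. n11.val = 9  [B.off + f.key - 6]
28. n11.depth = -6  [B.off - 25]
29. n9.mk = 8  [8]
30. n0.mk = 14  [S₀.sig + 19]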